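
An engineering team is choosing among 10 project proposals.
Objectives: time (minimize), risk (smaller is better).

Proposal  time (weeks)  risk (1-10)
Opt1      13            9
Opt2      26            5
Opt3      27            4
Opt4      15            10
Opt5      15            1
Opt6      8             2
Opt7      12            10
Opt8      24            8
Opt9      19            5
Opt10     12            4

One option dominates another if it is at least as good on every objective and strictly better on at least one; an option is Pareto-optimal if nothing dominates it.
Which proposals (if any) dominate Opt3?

Opt5, Opt6, Opt10

Opt5: time 15≤27, risk 1≤4 — dominates Opt3.
Opt6: time 8≤27, risk 2≤4 — dominates Opt3.
Opt10: time 12≤27, risk 4≤4 — dominates Opt3.
Others (Opt1, Opt2, Opt4, Opt7, Opt8, Opt9) are each worse than Opt3 on at least one objective.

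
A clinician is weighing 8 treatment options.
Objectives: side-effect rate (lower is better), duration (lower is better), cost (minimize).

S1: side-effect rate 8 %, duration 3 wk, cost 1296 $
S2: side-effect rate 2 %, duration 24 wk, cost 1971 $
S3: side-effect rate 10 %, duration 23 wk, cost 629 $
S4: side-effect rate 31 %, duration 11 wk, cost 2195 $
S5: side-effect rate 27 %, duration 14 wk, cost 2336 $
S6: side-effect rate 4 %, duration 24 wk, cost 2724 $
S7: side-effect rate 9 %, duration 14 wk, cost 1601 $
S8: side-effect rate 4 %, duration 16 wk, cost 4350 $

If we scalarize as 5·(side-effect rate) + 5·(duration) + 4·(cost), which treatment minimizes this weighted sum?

S1: 5·8 + 5·3 + 4·1296 = 5239
S2: 5·2 + 5·24 + 4·1971 = 8014
S3: 5·10 + 5·23 + 4·629 = 2681
S4: 5·31 + 5·11 + 4·2195 = 8990
S5: 5·27 + 5·14 + 4·2336 = 9549
S6: 5·4 + 5·24 + 4·2724 = 11036
S7: 5·9 + 5·14 + 4·1601 = 6519
S8: 5·4 + 5·16 + 4·4350 = 17500
Lowest: S3 at 2681.

S3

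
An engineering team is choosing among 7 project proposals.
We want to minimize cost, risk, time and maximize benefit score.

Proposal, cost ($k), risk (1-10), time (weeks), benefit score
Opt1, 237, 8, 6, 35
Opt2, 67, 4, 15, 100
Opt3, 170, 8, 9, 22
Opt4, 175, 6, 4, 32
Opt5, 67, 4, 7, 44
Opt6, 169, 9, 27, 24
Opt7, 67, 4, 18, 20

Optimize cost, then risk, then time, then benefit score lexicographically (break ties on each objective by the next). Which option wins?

Opt5

First minimize cost: best is 67, kept {Opt2, Opt5, Opt7}.
Then minimize risk: best is 4, kept {Opt2, Opt5, Opt7}.
Then minimize time: best is 7, kept {Opt5}.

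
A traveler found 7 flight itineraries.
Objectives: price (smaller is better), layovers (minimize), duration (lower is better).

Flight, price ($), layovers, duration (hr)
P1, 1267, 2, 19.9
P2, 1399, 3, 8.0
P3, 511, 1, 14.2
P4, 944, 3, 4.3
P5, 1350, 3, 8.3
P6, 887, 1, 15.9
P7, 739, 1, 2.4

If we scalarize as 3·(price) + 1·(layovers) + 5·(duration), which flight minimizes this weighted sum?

P3

P1: 3·1267 + 1·2 + 5·19.9 = 3902.5
P2: 3·1399 + 1·3 + 5·8.0 = 4240.0
P3: 3·511 + 1·1 + 5·14.2 = 1605.0
P4: 3·944 + 1·3 + 5·4.3 = 2856.5
P5: 3·1350 + 1·3 + 5·8.3 = 4094.5
P6: 3·887 + 1·1 + 5·15.9 = 2741.5
P7: 3·739 + 1·1 + 5·2.4 = 2230.0
Lowest: P3 at 1605.0.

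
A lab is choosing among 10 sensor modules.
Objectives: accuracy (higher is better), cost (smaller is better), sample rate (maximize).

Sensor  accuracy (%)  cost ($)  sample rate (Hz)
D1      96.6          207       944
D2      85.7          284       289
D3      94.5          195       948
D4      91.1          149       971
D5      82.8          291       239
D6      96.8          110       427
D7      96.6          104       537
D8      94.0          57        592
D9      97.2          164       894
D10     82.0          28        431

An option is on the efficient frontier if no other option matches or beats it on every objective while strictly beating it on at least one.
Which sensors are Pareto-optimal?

D1, D3, D4, D6, D7, D8, D9, D10

D1: not dominated.
D2: dominated by D1 (accuracy 96.6≥85.7, cost 207≤284, sample rate 944≥289).
D3: not dominated.
D4: not dominated (best sample rate).
D5: dominated by D1 (accuracy 96.6≥82.8, cost 207≤291, sample rate 944≥239).
D6: not dominated.
D7: not dominated.
D8: not dominated.
D9: not dominated (best accuracy).
D10: not dominated (best cost).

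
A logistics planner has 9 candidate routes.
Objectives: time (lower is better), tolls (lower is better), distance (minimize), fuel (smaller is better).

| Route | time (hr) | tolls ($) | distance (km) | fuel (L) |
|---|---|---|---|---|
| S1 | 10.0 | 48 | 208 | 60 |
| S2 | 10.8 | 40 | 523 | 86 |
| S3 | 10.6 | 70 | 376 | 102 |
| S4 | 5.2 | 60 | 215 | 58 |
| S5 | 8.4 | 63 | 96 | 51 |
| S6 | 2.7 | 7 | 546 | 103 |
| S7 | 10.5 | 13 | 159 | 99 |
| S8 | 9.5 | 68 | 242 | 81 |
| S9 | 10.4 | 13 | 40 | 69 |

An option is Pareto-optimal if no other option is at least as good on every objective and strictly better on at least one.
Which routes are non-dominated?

S1: not dominated.
S2: dominated by S9 (time 10.4≤10.8, tolls 13≤40, distance 40≤523, fuel 69≤86).
S3: dominated by S1 (time 10.0≤10.6, tolls 48≤70, distance 208≤376, fuel 60≤102).
S4: not dominated.
S5: not dominated (best fuel).
S6: not dominated (best time).
S7: dominated by S9 (time 10.4≤10.5, tolls 13≤13, distance 40≤159, fuel 69≤99).
S8: dominated by S4 (time 5.2≤9.5, tolls 60≤68, distance 215≤242, fuel 58≤81).
S9: not dominated (best distance).

S1, S4, S5, S6, S9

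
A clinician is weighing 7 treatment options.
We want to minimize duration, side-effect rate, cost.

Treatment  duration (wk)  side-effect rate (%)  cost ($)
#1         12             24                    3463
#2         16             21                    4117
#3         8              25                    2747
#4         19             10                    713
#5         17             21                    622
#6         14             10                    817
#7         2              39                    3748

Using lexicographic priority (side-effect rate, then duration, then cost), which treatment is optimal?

#6

First minimize side-effect rate: best is 10, kept {#4, #6}.
Then minimize duration: best is 14, kept {#6}.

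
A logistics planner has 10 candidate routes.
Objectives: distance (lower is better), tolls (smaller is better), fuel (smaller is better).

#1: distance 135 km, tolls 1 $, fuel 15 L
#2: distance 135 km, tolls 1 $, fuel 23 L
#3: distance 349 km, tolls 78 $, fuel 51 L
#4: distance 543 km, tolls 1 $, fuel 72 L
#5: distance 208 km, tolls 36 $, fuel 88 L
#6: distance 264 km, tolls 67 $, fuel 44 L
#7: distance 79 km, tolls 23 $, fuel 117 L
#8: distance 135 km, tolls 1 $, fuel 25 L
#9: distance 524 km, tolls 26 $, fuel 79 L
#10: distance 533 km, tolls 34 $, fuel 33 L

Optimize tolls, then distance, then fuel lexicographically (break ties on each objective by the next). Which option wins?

#1

First minimize tolls: best is 1, kept {#1, #2, #4, #8}.
Then minimize distance: best is 135, kept {#1, #2, #8}.
Then minimize fuel: best is 15, kept {#1}.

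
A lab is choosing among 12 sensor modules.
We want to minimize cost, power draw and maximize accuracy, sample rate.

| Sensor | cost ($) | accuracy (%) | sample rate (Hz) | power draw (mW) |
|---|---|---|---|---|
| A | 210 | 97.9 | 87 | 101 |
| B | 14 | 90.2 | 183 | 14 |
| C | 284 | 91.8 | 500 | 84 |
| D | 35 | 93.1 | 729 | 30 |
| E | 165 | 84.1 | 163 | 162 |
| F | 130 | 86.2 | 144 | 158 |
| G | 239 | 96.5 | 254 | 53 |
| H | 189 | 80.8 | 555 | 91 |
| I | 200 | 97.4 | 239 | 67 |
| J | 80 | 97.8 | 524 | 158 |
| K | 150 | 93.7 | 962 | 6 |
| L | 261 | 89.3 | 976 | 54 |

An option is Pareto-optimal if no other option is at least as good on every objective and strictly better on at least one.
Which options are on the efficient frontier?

A, B, D, G, I, J, K, L

A: not dominated (best accuracy).
B: not dominated (best cost).
C: dominated by D (cost 35≤284, accuracy 93.1≥91.8, sample rate 729≥500, power draw 30≤84).
D: not dominated.
E: dominated by B (cost 14≤165, accuracy 90.2≥84.1, sample rate 183≥163, power draw 14≤162).
F: dominated by B (cost 14≤130, accuracy 90.2≥86.2, sample rate 183≥144, power draw 14≤158).
G: not dominated.
H: dominated by D (cost 35≤189, accuracy 93.1≥80.8, sample rate 729≥555, power draw 30≤91).
I: not dominated.
J: not dominated.
K: not dominated (best power draw).
L: not dominated (best sample rate).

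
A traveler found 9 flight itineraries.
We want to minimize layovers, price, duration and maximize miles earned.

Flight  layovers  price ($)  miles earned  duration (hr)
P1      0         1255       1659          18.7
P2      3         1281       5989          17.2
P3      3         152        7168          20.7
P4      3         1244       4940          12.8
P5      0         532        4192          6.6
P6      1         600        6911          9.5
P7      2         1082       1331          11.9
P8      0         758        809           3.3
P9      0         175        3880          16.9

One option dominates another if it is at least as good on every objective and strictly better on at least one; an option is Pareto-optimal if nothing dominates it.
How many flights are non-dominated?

5

P1: dominated by P5 (layovers 0≤0, price 532≤1255, miles earned 4192≥1659, duration 6.6≤18.7).
P2: dominated by P6 (layovers 1≤3, price 600≤1281, miles earned 6911≥5989, duration 9.5≤17.2).
P3: not dominated (best price).
P4: dominated by P6 (layovers 1≤3, price 600≤1244, miles earned 6911≥4940, duration 9.5≤12.8).
P5: not dominated.
P6: not dominated.
P7: dominated by P5 (layovers 0≤2, price 532≤1082, miles earned 4192≥1331, duration 6.6≤11.9).
P8: not dominated (best duration).
P9: not dominated.
Pareto-optimal: P3, P5, P6, P8, P9 → 5.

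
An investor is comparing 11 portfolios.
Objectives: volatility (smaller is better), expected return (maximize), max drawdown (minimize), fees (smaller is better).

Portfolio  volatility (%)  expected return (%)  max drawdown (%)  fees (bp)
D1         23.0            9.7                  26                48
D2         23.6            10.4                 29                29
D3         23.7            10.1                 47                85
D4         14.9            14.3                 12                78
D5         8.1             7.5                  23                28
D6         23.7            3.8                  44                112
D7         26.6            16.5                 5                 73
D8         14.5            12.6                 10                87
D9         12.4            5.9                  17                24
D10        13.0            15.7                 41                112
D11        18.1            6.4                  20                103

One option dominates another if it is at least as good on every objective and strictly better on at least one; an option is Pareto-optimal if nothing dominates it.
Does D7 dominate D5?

No

D7 vs D5: D7 is worse on volatility (26.6 vs 8.1), so it does not dominate D5.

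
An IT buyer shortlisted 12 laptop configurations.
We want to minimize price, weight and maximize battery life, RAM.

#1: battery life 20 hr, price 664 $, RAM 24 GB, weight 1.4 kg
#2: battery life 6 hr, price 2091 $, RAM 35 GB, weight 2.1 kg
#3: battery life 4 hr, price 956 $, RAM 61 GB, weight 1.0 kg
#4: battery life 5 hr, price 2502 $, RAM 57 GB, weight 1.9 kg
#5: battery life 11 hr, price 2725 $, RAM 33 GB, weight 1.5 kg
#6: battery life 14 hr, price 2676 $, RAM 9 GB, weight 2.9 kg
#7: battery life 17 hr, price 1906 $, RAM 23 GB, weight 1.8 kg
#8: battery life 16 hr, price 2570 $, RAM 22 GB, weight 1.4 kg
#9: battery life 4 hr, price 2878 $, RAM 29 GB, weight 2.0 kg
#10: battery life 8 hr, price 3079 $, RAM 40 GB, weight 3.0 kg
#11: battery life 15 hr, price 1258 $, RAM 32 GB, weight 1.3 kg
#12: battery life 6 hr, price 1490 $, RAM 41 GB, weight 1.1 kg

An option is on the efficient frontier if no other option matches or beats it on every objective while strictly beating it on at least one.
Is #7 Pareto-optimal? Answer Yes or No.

No

#1 vs #7: battery life 20≥17, price 664≤1906, RAM 24≥23, weight 1.4≤1.8 — #1 is at least as good on every objective and strictly better on at least one, so #1 dominates #7.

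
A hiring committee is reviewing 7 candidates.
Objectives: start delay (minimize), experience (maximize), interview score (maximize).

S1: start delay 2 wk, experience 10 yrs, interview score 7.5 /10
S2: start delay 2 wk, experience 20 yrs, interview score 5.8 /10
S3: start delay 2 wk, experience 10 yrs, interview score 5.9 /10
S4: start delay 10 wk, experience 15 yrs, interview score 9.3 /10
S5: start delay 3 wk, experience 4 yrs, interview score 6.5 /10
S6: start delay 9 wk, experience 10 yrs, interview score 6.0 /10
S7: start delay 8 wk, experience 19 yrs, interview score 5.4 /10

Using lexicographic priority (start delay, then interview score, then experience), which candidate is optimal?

First minimize start delay: best is 2, kept {S1, S2, S3}.
Then maximize interview score: best is 7.5, kept {S1}.

S1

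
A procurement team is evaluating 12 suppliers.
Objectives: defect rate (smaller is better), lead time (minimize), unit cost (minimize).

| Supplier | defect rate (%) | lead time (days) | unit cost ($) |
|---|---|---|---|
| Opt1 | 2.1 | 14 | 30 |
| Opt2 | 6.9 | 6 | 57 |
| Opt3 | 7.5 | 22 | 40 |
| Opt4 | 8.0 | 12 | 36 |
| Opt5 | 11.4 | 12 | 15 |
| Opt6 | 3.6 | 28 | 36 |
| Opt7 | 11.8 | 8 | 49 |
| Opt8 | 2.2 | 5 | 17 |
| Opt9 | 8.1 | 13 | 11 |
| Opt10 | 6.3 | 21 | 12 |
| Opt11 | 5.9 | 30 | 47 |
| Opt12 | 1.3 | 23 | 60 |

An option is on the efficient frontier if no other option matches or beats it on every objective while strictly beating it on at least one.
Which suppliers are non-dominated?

Opt1: not dominated.
Opt2: dominated by Opt8 (defect rate 2.2≤6.9, lead time 5≤6, unit cost 17≤57).
Opt3: dominated by Opt1 (defect rate 2.1≤7.5, lead time 14≤22, unit cost 30≤40).
Opt4: dominated by Opt8 (defect rate 2.2≤8.0, lead time 5≤12, unit cost 17≤36).
Opt5: not dominated.
Opt6: dominated by Opt1 (defect rate 2.1≤3.6, lead time 14≤28, unit cost 30≤36).
Opt7: dominated by Opt8 (defect rate 2.2≤11.8, lead time 5≤8, unit cost 17≤49).
Opt8: not dominated (best lead time).
Opt9: not dominated (best unit cost).
Opt10: not dominated.
Opt11: dominated by Opt1 (defect rate 2.1≤5.9, lead time 14≤30, unit cost 30≤47).
Opt12: not dominated (best defect rate).

Opt1, Opt5, Opt8, Opt9, Opt10, Opt12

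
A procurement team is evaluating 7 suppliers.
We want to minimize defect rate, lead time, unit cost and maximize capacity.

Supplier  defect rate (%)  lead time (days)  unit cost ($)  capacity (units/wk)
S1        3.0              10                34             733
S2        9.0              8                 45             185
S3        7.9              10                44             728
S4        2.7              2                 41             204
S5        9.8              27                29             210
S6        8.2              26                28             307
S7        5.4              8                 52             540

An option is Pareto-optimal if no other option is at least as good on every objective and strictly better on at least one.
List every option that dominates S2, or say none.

S4: defect rate 2.7≤9.0, lead time 2≤8, unit cost 41≤45, capacity 204≥185 — dominates S2.
Others (S1, S3, S5, S6, S7) are each worse than S2 on at least one objective.

S4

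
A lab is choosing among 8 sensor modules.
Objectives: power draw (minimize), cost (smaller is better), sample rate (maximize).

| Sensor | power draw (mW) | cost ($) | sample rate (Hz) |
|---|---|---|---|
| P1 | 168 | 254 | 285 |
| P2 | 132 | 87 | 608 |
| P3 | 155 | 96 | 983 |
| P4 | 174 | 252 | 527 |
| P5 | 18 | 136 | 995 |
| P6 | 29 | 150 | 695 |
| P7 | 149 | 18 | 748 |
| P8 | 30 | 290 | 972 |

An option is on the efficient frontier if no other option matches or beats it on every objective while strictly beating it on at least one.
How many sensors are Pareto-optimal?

4

P1: dominated by P2 (power draw 132≤168, cost 87≤254, sample rate 608≥285).
P2: not dominated.
P3: not dominated.
P4: dominated by P2 (power draw 132≤174, cost 87≤252, sample rate 608≥527).
P5: not dominated (best power draw).
P6: dominated by P5 (power draw 18≤29, cost 136≤150, sample rate 995≥695).
P7: not dominated (best cost).
P8: dominated by P5 (power draw 18≤30, cost 136≤290, sample rate 995≥972).
Pareto-optimal: P2, P3, P5, P7 → 4.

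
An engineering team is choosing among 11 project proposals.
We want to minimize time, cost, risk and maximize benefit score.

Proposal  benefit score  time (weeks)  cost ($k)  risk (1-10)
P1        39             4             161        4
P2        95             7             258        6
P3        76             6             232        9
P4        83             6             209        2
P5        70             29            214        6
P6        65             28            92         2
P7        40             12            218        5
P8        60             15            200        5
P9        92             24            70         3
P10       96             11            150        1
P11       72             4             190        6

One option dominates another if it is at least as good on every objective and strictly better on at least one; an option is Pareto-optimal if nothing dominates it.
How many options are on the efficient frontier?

P1: not dominated.
P2: not dominated.
P3: dominated by P4 (benefit score 83≥76, time 6≤6, cost 209≤232, risk 2≤9).
P4: not dominated.
P5: dominated by P4 (benefit score 83≥70, time 6≤29, cost 209≤214, risk 2≤6).
P6: not dominated.
P7: dominated by P4 (benefit score 83≥40, time 6≤12, cost 209≤218, risk 2≤5).
P8: dominated by P10 (benefit score 96≥60, time 11≤15, cost 150≤200, risk 1≤5).
P9: not dominated (best cost).
P10: not dominated (best benefit score).
P11: not dominated.
Pareto-optimal: P1, P2, P4, P6, P9, P10, P11 → 7.

7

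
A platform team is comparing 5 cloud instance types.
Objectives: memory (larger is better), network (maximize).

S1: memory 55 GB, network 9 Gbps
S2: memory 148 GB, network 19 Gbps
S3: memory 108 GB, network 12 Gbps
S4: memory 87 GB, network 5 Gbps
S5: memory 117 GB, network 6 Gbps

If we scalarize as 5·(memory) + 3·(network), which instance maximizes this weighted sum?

S1: 5·55 + 3·9 = 302
S2: 5·148 + 3·19 = 797
S3: 5·108 + 3·12 = 576
S4: 5·87 + 3·5 = 450
S5: 5·117 + 3·6 = 603
Highest: S2 at 797.

S2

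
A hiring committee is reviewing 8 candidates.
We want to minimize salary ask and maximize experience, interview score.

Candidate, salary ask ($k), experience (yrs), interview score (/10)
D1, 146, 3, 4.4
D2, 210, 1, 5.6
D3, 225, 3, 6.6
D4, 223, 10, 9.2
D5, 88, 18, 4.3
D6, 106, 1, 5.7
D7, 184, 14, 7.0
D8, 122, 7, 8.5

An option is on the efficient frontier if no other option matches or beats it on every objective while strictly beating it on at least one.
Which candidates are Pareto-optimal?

D4, D5, D6, D7, D8

D1: dominated by D8 (salary ask 122≤146, experience 7≥3, interview score 8.5≥4.4).
D2: dominated by D6 (salary ask 106≤210, experience 1≥1, interview score 5.7≥5.6).
D3: dominated by D4 (salary ask 223≤225, experience 10≥3, interview score 9.2≥6.6).
D4: not dominated (best interview score).
D5: not dominated (best salary ask).
D6: not dominated.
D7: not dominated.
D8: not dominated.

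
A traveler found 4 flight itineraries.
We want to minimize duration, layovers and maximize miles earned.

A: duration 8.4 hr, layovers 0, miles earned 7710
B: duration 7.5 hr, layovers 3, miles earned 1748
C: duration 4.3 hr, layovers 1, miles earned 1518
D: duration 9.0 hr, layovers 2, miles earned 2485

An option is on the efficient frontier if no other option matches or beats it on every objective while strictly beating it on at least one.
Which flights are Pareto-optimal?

A: not dominated (best layovers).
B: not dominated.
C: not dominated (best duration).
D: dominated by A (duration 8.4≤9.0, layovers 0≤2, miles earned 7710≥2485).

A, B, C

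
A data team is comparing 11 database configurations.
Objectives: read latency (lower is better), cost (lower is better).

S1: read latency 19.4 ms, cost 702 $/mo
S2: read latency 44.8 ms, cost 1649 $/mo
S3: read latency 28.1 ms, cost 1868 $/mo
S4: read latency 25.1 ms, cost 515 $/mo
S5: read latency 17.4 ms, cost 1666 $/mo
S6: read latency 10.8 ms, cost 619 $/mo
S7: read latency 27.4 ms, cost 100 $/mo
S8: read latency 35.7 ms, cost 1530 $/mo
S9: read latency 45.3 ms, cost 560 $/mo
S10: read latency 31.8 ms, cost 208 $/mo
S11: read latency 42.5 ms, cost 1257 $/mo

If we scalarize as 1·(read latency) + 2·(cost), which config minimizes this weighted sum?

S1: 1·19.4 + 2·702 = 1423.4
S2: 1·44.8 + 2·1649 = 3342.8
S3: 1·28.1 + 2·1868 = 3764.1
S4: 1·25.1 + 2·515 = 1055.1
S5: 1·17.4 + 2·1666 = 3349.4
S6: 1·10.8 + 2·619 = 1248.8
S7: 1·27.4 + 2·100 = 227.4
S8: 1·35.7 + 2·1530 = 3095.7
S9: 1·45.3 + 2·560 = 1165.3
S10: 1·31.8 + 2·208 = 447.8
S11: 1·42.5 + 2·1257 = 2556.5
Lowest: S7 at 227.4.

S7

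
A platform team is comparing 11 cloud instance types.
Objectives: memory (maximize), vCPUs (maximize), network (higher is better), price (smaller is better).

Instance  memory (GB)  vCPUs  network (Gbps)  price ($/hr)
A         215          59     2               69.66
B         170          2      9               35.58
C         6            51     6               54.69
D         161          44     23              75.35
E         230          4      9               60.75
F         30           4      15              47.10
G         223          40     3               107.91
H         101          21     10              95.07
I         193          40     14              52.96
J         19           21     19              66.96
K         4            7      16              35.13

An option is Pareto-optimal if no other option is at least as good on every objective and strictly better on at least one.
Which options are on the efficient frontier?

A, B, C, D, E, F, G, I, J, K

A: not dominated (best vCPUs).
B: not dominated.
C: not dominated.
D: not dominated (best network).
E: not dominated (best memory).
F: not dominated.
G: not dominated.
H: dominated by D (memory 161≥101, vCPUs 44≥21, network 23≥10, price 75.35≤95.07).
I: not dominated.
J: not dominated.
K: not dominated (best price).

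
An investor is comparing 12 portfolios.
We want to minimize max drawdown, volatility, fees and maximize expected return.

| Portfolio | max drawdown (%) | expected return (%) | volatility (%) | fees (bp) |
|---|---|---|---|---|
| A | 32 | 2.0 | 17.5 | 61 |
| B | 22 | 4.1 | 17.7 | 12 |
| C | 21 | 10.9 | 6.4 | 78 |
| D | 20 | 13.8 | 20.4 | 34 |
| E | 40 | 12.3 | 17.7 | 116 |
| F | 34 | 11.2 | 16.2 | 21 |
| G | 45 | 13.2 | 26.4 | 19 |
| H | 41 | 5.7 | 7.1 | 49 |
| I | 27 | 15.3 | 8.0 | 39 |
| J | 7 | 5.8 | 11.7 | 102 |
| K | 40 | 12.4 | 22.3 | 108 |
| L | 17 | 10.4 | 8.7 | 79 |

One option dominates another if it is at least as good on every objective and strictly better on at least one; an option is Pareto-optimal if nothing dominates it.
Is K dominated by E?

E vs K: E is worse on expected return (12.3 vs 12.4), so it does not dominate K.

No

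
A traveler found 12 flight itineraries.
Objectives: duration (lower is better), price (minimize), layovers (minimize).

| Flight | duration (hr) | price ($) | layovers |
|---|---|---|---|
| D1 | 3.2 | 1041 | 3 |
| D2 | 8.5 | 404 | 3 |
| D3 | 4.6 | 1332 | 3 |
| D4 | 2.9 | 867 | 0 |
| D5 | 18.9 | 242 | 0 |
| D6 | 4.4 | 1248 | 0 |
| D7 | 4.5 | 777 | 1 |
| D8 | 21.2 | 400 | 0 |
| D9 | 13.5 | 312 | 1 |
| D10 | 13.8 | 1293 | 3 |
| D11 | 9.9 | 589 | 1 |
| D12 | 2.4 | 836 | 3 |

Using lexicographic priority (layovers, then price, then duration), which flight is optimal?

First minimize layovers: best is 0, kept {D4, D5, D6, D8}.
Then minimize price: best is 242, kept {D5}.

D5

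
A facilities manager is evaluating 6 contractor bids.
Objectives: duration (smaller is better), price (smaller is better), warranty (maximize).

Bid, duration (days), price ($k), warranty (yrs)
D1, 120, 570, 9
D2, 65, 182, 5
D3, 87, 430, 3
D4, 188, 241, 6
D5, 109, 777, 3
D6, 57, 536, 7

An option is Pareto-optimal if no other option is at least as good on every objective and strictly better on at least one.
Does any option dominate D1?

D2: worse on warranty (5 vs 9).
D3: worse on warranty (3 vs 9).
D4: worse on duration (188 vs 120).
D5: worse on price (777 vs 570).
D6: worse on warranty (7 vs 9).
No option is at least as good as D1 on every objective and strictly better on one.

No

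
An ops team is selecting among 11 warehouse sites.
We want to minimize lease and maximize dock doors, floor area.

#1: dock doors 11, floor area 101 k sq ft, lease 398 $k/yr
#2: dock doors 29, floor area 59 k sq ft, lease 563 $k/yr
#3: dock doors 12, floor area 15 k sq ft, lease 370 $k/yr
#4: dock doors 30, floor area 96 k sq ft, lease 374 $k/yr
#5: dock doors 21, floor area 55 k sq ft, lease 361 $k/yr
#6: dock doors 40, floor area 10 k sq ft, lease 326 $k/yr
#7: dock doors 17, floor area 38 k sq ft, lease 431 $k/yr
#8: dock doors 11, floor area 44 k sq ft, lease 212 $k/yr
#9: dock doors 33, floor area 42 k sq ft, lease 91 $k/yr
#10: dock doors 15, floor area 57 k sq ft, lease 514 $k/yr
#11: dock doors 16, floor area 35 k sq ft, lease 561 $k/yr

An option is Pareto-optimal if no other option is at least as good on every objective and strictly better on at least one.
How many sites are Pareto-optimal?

#1: not dominated (best floor area).
#2: dominated by #4 (dock doors 30≥29, floor area 96≥59, lease 374≤563).
#3: dominated by #5 (dock doors 21≥12, floor area 55≥15, lease 361≤370).
#4: not dominated.
#5: not dominated.
#6: not dominated (best dock doors).
#7: dominated by #4 (dock doors 30≥17, floor area 96≥38, lease 374≤431).
#8: not dominated.
#9: not dominated (best lease).
#10: dominated by #4 (dock doors 30≥15, floor area 96≥57, lease 374≤514).
#11: dominated by #4 (dock doors 30≥16, floor area 96≥35, lease 374≤561).
Pareto-optimal: #1, #4, #5, #6, #8, #9 → 6.

6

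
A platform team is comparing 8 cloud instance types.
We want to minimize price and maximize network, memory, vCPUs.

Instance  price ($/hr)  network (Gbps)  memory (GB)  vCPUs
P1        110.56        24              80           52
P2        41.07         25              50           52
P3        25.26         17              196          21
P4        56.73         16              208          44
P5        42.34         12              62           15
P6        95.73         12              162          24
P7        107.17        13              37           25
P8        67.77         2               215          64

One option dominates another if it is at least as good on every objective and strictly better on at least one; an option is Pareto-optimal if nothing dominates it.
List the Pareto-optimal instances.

P1: not dominated.
P2: not dominated (best network).
P3: not dominated (best price).
P4: not dominated.
P5: dominated by P3 (price 25.26≤42.34, network 17≥12, memory 196≥62, vCPUs 21≥15).
P6: dominated by P4 (price 56.73≤95.73, network 16≥12, memory 208≥162, vCPUs 44≥24).
P7: dominated by P2 (price 41.07≤107.17, network 25≥13, memory 50≥37, vCPUs 52≥25).
P8: not dominated (best memory).

P1, P2, P3, P4, P8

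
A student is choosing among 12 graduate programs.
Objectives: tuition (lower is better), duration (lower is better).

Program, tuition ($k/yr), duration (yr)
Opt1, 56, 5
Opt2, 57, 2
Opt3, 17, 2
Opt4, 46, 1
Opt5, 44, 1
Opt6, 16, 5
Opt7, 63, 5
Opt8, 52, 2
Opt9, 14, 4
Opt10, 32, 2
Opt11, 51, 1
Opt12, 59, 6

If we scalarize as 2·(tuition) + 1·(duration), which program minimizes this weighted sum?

Opt9

Opt1: 2·56 + 1·5 = 117
Opt2: 2·57 + 1·2 = 116
Opt3: 2·17 + 1·2 = 36
Opt4: 2·46 + 1·1 = 93
Opt5: 2·44 + 1·1 = 89
Opt6: 2·16 + 1·5 = 37
Opt7: 2·63 + 1·5 = 131
Opt8: 2·52 + 1·2 = 106
Opt9: 2·14 + 1·4 = 32
Opt10: 2·32 + 1·2 = 66
Opt11: 2·51 + 1·1 = 103
Opt12: 2·59 + 1·6 = 124
Lowest: Opt9 at 32.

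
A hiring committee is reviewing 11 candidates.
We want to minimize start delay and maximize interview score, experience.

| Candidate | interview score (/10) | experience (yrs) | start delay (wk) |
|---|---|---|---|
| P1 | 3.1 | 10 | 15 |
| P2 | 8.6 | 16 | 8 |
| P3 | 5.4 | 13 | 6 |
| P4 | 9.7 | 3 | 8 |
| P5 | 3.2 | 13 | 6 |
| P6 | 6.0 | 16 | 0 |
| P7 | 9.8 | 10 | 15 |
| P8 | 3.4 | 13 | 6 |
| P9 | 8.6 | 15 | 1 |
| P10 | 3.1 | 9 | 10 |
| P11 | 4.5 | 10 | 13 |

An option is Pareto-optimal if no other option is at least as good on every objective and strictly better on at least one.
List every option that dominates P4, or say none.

P1: worse on interview score (3.1 vs 9.7).
P2: worse on interview score (8.6 vs 9.7).
P3: worse on interview score (5.4 vs 9.7).
P5: worse on interview score (3.2 vs 9.7).
P6: worse on interview score (6.0 vs 9.7).
P7: worse on start delay (15 vs 8).
P8: worse on interview score (3.4 vs 9.7).
P9: worse on interview score (8.6 vs 9.7).
P10: worse on interview score (3.1 vs 9.7).
P11: worse on interview score (4.5 vs 9.7).
No option dominates P4.

none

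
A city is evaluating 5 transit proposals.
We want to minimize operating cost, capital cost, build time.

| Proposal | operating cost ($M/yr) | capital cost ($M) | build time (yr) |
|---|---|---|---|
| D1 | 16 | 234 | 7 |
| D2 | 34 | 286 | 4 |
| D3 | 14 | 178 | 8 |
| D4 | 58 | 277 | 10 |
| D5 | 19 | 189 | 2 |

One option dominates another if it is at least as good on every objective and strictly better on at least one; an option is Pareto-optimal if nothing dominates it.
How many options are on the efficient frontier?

D1: not dominated.
D2: dominated by D5 (operating cost 19≤34, capital cost 189≤286, build time 2≤4).
D3: not dominated (best operating cost).
D4: dominated by D1 (operating cost 16≤58, capital cost 234≤277, build time 7≤10).
D5: not dominated (best build time).
Pareto-optimal: D1, D3, D5 → 3.

3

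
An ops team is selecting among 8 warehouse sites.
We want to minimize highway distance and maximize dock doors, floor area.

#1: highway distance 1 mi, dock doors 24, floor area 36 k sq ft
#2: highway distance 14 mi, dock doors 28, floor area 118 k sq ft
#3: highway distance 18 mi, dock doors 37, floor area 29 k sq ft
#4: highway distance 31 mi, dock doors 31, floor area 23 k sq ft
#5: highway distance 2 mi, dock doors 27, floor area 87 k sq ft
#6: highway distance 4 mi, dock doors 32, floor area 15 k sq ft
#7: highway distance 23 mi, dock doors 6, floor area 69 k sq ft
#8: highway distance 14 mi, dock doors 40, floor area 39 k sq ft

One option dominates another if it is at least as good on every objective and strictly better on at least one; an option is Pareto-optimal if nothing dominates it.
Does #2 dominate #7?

#2 vs #7: highway distance 14≤23, dock doors 28≥6, floor area 118≥69 — #2 is at least as good on every objective with at least one strict improvement.

Yes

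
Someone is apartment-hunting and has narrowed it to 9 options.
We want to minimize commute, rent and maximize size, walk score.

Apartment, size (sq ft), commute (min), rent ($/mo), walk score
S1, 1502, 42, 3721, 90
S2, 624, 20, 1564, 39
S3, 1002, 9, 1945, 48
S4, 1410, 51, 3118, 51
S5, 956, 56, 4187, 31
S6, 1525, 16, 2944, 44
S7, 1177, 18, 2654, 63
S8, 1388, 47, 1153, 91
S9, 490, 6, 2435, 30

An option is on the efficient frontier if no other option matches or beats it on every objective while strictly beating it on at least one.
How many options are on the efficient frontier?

8

S1: not dominated.
S2: not dominated.
S3: not dominated.
S4: not dominated.
S5: dominated by S1 (size 1502≥956, commute 42≤56, rent 3721≤4187, walk score 90≥31).
S6: not dominated (best size).
S7: not dominated.
S8: not dominated (best rent).
S9: not dominated (best commute).
Pareto-optimal: S1, S2, S3, S4, S6, S7, S8, S9 → 8.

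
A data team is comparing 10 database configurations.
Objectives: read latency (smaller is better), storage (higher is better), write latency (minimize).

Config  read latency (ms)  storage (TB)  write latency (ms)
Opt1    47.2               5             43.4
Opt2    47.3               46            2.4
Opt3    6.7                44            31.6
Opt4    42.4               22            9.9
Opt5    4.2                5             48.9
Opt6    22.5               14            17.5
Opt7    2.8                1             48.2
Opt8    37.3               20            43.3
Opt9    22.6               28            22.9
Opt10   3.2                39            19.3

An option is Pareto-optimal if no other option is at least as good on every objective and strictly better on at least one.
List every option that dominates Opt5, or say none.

Opt10

Opt10: read latency 3.2≤4.2, storage 39≥5, write latency 19.3≤48.9 — dominates Opt5.
Others (Opt1, Opt2, Opt3, Opt4, Opt6, Opt7, Opt8, Opt9) are each worse than Opt5 on at least one objective.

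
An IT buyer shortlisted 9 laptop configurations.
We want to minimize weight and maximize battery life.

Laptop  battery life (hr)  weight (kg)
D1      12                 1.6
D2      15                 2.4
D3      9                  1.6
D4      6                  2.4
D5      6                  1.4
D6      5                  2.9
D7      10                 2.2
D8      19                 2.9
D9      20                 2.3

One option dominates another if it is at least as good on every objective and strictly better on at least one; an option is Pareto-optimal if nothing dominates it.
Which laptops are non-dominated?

D1: not dominated.
D2: dominated by D9 (battery life 20≥15, weight 2.3≤2.4).
D3: dominated by D1 (battery life 12≥9, weight 1.6≤1.6).
D4: dominated by D1 (battery life 12≥6, weight 1.6≤2.4).
D5: not dominated (best weight).
D6: dominated by D1 (battery life 12≥5, weight 1.6≤2.9).
D7: dominated by D1 (battery life 12≥10, weight 1.6≤2.2).
D8: dominated by D9 (battery life 20≥19, weight 2.3≤2.9).
D9: not dominated (best battery life).

D1, D5, D9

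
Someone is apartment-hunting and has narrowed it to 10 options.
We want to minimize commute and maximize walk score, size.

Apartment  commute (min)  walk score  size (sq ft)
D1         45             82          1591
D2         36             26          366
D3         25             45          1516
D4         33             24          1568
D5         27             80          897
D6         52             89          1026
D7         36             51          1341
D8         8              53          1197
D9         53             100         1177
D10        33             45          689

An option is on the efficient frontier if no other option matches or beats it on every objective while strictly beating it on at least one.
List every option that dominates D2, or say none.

D3: commute 25≤36, walk score 45≥26, size 1516≥366 — dominates D2.
D5: commute 27≤36, walk score 80≥26, size 897≥366 — dominates D2.
D7: commute 36≤36, walk score 51≥26, size 1341≥366 — dominates D2.
D8: commute 8≤36, walk score 53≥26, size 1197≥366 — dominates D2.
D10: commute 33≤36, walk score 45≥26, size 689≥366 — dominates D2.
Others (D1, D4, D6, D9) are each worse than D2 on at least one objective.

D3, D5, D7, D8, D10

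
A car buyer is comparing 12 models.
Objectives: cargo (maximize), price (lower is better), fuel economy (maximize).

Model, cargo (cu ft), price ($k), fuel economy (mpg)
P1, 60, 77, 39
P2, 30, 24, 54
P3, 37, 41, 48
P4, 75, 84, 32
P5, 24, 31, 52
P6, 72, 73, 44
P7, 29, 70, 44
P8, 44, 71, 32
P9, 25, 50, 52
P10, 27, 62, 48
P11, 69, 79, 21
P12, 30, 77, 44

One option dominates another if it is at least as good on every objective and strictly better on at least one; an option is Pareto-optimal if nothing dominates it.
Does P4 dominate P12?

No

P4 vs P12: P4 is worse on price (84 vs 77), so it does not dominate P12.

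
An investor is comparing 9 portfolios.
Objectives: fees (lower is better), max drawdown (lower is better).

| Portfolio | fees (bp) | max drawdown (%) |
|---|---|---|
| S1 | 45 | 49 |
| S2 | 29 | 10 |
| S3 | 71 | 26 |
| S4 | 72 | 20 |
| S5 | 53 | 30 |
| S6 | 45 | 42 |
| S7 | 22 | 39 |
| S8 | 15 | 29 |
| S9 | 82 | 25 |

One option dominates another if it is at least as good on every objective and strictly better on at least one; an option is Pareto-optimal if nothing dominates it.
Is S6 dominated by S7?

Yes

S7 vs S6: fees 22≤45, max drawdown 39≤42 — S7 is at least as good on every objective with at least one strict improvement.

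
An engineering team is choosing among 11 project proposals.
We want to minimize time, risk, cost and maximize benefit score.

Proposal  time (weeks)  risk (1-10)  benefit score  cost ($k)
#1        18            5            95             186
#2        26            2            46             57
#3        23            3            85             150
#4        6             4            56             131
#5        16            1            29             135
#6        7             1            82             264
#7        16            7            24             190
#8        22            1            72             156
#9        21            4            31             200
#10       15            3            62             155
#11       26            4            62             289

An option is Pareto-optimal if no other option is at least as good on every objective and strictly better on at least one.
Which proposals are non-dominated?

#1, #2, #3, #4, #5, #6, #8, #10

#1: not dominated (best benefit score).
#2: not dominated (best cost).
#3: not dominated.
#4: not dominated (best time).
#5: not dominated.
#6: not dominated.
#7: dominated by #4 (time 6≤16, risk 4≤7, benefit score 56≥24, cost 131≤190).
#8: not dominated.
#9: dominated by #4 (time 6≤21, risk 4≤4, benefit score 56≥31, cost 131≤200).
#10: not dominated.
#11: dominated by #3 (time 23≤26, risk 3≤4, benefit score 85≥62, cost 150≤289).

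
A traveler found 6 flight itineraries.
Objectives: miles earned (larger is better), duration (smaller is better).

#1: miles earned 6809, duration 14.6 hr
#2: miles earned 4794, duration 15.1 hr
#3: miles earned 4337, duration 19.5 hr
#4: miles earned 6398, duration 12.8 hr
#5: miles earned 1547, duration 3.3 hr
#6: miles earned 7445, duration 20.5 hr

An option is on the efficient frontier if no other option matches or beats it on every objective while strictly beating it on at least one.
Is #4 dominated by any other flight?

#1: worse on duration (14.6 vs 12.8).
#2: worse on miles earned (4794 vs 6398).
#3: worse on miles earned (4337 vs 6398).
#5: worse on miles earned (1547 vs 6398).
#6: worse on duration (20.5 vs 12.8).
No option is at least as good as #4 on every objective and strictly better on one.

No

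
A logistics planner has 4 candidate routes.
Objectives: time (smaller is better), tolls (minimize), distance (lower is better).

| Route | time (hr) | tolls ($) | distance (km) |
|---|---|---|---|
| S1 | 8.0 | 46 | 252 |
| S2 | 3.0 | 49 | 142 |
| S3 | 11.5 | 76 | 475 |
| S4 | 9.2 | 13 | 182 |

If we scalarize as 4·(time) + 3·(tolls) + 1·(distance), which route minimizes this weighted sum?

S1: 4·8.0 + 3·46 + 1·252 = 422.0
S2: 4·3.0 + 3·49 + 1·142 = 301.0
S3: 4·11.5 + 3·76 + 1·475 = 749.0
S4: 4·9.2 + 3·13 + 1·182 = 257.8
Lowest: S4 at 257.8.

S4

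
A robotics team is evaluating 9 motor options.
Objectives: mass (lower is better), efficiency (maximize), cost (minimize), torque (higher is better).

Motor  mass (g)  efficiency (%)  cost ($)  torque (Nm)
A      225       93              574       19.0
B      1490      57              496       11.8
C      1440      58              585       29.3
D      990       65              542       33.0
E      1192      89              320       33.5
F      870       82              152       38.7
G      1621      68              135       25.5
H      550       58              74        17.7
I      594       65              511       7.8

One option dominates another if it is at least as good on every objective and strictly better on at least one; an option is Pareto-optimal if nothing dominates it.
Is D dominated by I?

No

I vs D: I is worse on torque (7.8 vs 33.0), so it does not dominate D.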